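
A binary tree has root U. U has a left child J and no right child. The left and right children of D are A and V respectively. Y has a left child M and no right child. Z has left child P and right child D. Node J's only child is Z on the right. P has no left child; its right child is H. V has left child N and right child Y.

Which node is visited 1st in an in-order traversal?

J

In-order visits the left subtree, then the node, then the right subtree.
At U: go left to J.
  At J: no left child.
  Visit J.
  At J: go right to Z.
    At Z: go left to P.
      At P: no left child.
      Visit P.
      At P: go right to H.
        H is a leaf — visit H.
    Visit Z.
    At Z: go right to D.
      At D: go left to A.
        A is a leaf — visit A.
      Visit D.
      At D: go right to V.
        At V: go left to N.
          N is a leaf — visit N.
        Visit V.
        At V: go right to Y.
          At Y: go left to M.
            M is a leaf — visit M.
          Visit Y.
          At Y: no right child.
Visit U.
At U: no right child.
Full in-order sequence: J, P, H, Z, A, D, N, V, M, Y, U.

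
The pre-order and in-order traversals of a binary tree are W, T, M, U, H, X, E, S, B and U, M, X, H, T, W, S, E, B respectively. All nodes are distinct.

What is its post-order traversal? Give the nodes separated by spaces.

U X H M T S B E W

The first element of pre-order is the root; it splits in-order into left and right subtrees.
Root W: left subtree has 5 nodes {U, M, X, H, T}, right has 3 {S, E, B}.
  Root T: left subtree has 4 nodes {U, M, X, H}, right has 0 { }.
    Root M: left subtree has 1 node {U}, right has 2 {X, H}.
      Root H: left subtree has 1 node {X}, right has 0 { }.
  Root E: left subtree has 1 node {S}, right has 1 {B}.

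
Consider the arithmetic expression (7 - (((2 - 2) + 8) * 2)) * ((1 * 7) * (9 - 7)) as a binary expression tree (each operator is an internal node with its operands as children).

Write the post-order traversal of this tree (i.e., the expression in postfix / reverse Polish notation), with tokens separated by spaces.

7 2 2 - 8 + 2 * - 1 7 * 9 7 - * *

Post-order on an expression tree gives postfix notation: for each operator, emit left operand, right operand, then the operator.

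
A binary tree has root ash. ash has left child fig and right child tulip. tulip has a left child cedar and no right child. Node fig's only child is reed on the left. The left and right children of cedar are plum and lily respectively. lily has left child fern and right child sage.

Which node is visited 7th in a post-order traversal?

Post-order visits the left subtree, then the right subtree, then the node.
At ash: go left to fig.
  At fig: go left to reed.
    reed is a leaf — visit reed.
  At fig: no right child.
  Visit fig.
At ash: go right to tulip.
  At tulip: go left to cedar.
    At cedar: go left to plum.
      plum is a leaf — visit plum.
    At cedar: go right to lily.
      At lily: go left to fern.
        fern is a leaf — visit fern.
      At lily: go right to sage.
        sage is a leaf — visit sage.
      Visit lily.
    Visit cedar.
  At tulip: no right child.
  Visit tulip.
Visit ash.
Full post-order sequence: reed, fig, plum, fern, sage, lily, cedar, tulip, ash.

cedar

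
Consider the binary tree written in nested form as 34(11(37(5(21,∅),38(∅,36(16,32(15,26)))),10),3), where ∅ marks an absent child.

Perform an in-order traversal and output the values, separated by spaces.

21 5 37 38 16 36 15 32 26 11 10 34 3

In-order visits the left subtree, then the node, then the right subtree.
At 34: go left to 11.
  At 11: go left to 37.
    At 37: go left to 5.
      At 5: go left to 21.
        21 is a leaf — visit 21.
      Visit 5.
      At 5: no right child.
    Visit 37.
    At 37: go right to 38.
      At 38: no left child.
      Visit 38.
      At 38: go right to 36.
        At 36: go left to 16.
          16 is a leaf — visit 16.
        Visit 36.
        At 36: go right to 32.
          At 32: go left to 15.
            15 is a leaf — visit 15.
          Visit 32.
          At 32: go right to 26.
            26 is a leaf — visit 26.
  Visit 11.
  At 11: go right to 10.
    10 is a leaf — visit 10.
Visit 34.
At 34: go right to 3.
  3 is a leaf — visit 3.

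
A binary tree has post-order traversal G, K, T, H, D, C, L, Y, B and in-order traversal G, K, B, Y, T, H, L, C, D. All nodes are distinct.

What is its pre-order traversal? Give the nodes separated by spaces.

B K G Y L H T C D

The last element of post-order is the root; it splits in-order into left and right subtrees.
Root B: left subtree has 2 nodes {G, K}, right has 6 {Y, T, H, L, C, D}.
  Root K: left subtree has 1 node {G}, right has 0 { }.
  Root Y: left subtree has 0 nodes { }, right has 5 {T, H, L, C, D}.
    Root L: left subtree has 2 nodes {T, H}, right has 2 {C, D}.
      Root H: left subtree has 1 node {T}, right has 0 { }.
      Root C: left subtree has 0 nodes { }, right has 1 {D}.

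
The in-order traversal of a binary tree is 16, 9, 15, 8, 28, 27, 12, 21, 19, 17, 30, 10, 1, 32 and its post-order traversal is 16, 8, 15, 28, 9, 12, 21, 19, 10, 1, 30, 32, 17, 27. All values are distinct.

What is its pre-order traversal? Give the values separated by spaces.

27 9 16 28 15 8 17 19 21 12 32 30 1 10

The last element of post-order is the root; it splits in-order into left and right subtrees.
Root 27: left subtree has 5 nodes {16, 9, 15, 8, 28}, right has 8 {12, 21, 19, 17, 30, 10, 1, 32}.
  Root 9: left subtree has 1 node {16}, right has 3 {15, 8, 28}.
    Root 28: left subtree has 2 nodes {15, 8}, right has 0 { }.
      Root 15: left subtree has 0 nodes { }, right has 1 {8}.
  Root 17: left subtree has 3 nodes {12, 21, 19}, right has 4 {30, 10, 1, 32}.
    Root 19: left subtree has 2 nodes {12, 21}, right has 0 { }.
      Root 21: left subtree has 1 node {12}, right has 0 { }.
    Root 32: left subtree has 3 nodes {30, 10, 1}, right has 0 { }.
      Root 30: left subtree has 0 nodes { }, right has 2 {10, 1}.
        Root 1: left subtree has 1 node {10}, right has 0 { }.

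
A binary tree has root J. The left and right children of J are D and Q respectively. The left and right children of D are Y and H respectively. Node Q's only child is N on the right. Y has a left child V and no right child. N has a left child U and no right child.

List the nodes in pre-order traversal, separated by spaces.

Pre-order visits the node, then its left subtree, then its right subtree.
Visit J.
At J: go left to D.
  Visit D.
  At D: go left to Y.
    Visit Y.
    At Y: go left to V.
      V is a leaf — visit V.
    At Y: no right child.
  At D: go right to H.
    H is a leaf — visit H.
At J: go right to Q.
  Visit Q.
  At Q: no left child.
  At Q: go right to N.
    Visit N.
    At N: go left to U.
      U is a leaf — visit U.
    At N: no right child.

J D Y V H Q N U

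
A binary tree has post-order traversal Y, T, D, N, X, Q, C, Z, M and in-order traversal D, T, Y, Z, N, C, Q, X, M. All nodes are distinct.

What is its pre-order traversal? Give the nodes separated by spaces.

The last element of post-order is the root; it splits in-order into left and right subtrees.
Root M: left subtree has 8 nodes {D, T, Y, Z, N, C, Q, X}, right has 0 { }.
  Root Z: left subtree has 3 nodes {D, T, Y}, right has 4 {N, C, Q, X}.
    Root D: left subtree has 0 nodes { }, right has 2 {T, Y}.
      Root T: left subtree has 0 nodes { }, right has 1 {Y}.
    Root C: left subtree has 1 node {N}, right has 2 {Q, X}.
      Root Q: left subtree has 0 nodes { }, right has 1 {X}.

M Z D T Y C N Q X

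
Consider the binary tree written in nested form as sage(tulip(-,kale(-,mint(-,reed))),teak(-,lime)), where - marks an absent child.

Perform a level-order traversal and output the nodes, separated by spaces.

sage tulip teak kale lime mint reed

Level-order visits nodes level by level from the root, left to right within each level.
Level 0: sage
Level 1: tulip, teak
Level 2: kale, lime
Level 3: mint
Level 4: reed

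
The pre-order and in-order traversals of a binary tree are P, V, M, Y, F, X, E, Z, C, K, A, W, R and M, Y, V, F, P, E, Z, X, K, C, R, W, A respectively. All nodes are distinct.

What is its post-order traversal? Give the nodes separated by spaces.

The first element of pre-order is the root; it splits in-order into left and right subtrees.
Root P: left subtree has 4 nodes {M, Y, V, F}, right has 8 {E, Z, X, K, C, R, W, A}.
  Root V: left subtree has 2 nodes {M, Y}, right has 1 {F}.
    Root M: left subtree has 0 nodes { }, right has 1 {Y}.
  Root X: left subtree has 2 nodes {E, Z}, right has 5 {K, C, R, W, A}.
    Root E: left subtree has 0 nodes { }, right has 1 {Z}.
    Root C: left subtree has 1 node {K}, right has 3 {R, W, A}.
      Root A: left subtree has 2 nodes {R, W}, right has 0 { }.
        Root W: left subtree has 1 node {R}, right has 0 { }.

Y M F V Z E K R W A C X P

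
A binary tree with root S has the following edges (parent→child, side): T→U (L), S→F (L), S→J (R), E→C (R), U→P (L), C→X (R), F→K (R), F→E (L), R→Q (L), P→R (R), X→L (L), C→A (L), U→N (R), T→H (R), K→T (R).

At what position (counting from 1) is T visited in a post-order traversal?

12

Post-order visits the left subtree, then the right subtree, then the node.
At S: go left to F.
  At F: go left to E.
    At E: no left child.
    At E: go right to C.
      At C: go left to A.
        A is a leaf — visit A.
      At C: go right to X.
        At X: go left to L.
          L is a leaf — visit L.
        At X: no right child.
        Visit X.
      Visit C.
    Visit E.
  At F: go right to K.
    At K: no left child.
    At K: go right to T.
      At T: go left to U.
        At U: go left to P.
          At P: no left child.
          At P: go right to R.
            At R: go left to Q.
              Q is a leaf — visit Q.
            At R: no right child.
            Visit R.
          Visit P.
        At U: go right to N.
          N is a leaf — visit N.
        Visit U.
      At T: go right to H.
        H is a leaf — visit H.
      Visit T.
    Visit K.
  Visit F.
At S: go right to J.
  J is a leaf — visit J.
Visit S.
Full post-order sequence: A, L, X, C, E, Q, R, P, N, U, H, T, K, F, J, S.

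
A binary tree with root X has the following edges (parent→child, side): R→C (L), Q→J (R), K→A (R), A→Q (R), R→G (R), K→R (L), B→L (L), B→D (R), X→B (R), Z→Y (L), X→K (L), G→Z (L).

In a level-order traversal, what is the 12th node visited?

Level-order visits nodes level by level from the root, left to right within each level.
Level 0: X
Level 1: K, B
Level 2: R, A, L, D
Level 3: C, G, Q
Level 4: Z, J
Level 5: Y
Full level-order sequence: X, K, B, R, A, L, D, C, G, Q, Z, J, Y.

J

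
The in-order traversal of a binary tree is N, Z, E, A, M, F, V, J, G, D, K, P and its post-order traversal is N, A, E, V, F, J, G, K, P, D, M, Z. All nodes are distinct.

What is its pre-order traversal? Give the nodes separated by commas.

Z, N, M, E, A, D, G, J, F, V, P, K

The last element of post-order is the root; it splits in-order into left and right subtrees.
Root Z: left subtree has 1 node {N}, right has 10 {E, A, M, F, V, J, G, D, K, P}.
  Root M: left subtree has 2 nodes {E, A}, right has 7 {F, V, J, G, D, K, P}.
    Root E: left subtree has 0 nodes { }, right has 1 {A}.
    Root D: left subtree has 4 nodes {F, V, J, G}, right has 2 {K, P}.
      Root G: left subtree has 3 nodes {F, V, J}, right has 0 { }.
        Root J: left subtree has 2 nodes {F, V}, right has 0 { }.
          Root F: left subtree has 0 nodes { }, right has 1 {V}.
      Root P: left subtree has 1 node {K}, right has 0 { }.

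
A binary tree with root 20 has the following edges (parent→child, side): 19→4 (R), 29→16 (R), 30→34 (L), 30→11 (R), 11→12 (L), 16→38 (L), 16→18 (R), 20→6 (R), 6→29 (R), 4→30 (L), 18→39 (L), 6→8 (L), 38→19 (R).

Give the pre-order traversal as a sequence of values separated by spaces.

Pre-order visits the node, then its left subtree, then its right subtree.
Visit 20.
At 20: no left child.
At 20: go right to 6.
  Visit 6.
  At 6: go left to 8.
    8 is a leaf — visit 8.
  At 6: go right to 29.
    Visit 29.
    At 29: no left child.
    At 29: go right to 16.
      Visit 16.
      At 16: go left to 38.
        Visit 38.
        At 38: no left child.
        At 38: go right to 19.
          Visit 19.
          At 19: no left child.
          At 19: go right to 4.
            Visit 4.
            At 4: go left to 30.
              Visit 30.
              At 30: go left to 34.
                34 is a leaf — visit 34.
              At 30: go right to 11.
                Visit 11.
                At 11: go left to 12.
                  12 is a leaf — visit 12.
                At 11: no right child.
            At 4: no right child.
      At 16: go right to 18.
        Visit 18.
        At 18: go left to 39.
          39 is a leaf — visit 39.
        At 18: no right child.

20 6 8 29 16 38 19 4 30 34 11 12 18 39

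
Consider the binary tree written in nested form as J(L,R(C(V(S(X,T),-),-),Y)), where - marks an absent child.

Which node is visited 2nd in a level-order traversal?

L

Level-order visits nodes level by level from the root, left to right within each level.
Level 0: J
Level 1: L, R
Level 2: C, Y
Level 3: V
Level 4: S
Level 5: X, T
Full level-order sequence: J, L, R, C, Y, V, S, X, T.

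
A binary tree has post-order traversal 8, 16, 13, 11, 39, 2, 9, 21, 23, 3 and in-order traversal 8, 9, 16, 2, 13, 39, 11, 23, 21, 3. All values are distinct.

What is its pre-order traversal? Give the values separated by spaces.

The last element of post-order is the root; it splits in-order into left and right subtrees.
Root 3: left subtree has 9 nodes {8, 9, 16, 2, 13, 39, 11, 23, 21}, right has 0 { }.
  Root 23: left subtree has 7 nodes {8, 9, 16, 2, 13, 39, 11}, right has 1 {21}.
    Root 9: left subtree has 1 node {8}, right has 5 {16, 2, 13, 39, 11}.
      Root 2: left subtree has 1 node {16}, right has 3 {13, 39, 11}.
        Root 39: left subtree has 1 node {13}, right has 1 {11}.

3 23 9 8 2 16 39 13 11 21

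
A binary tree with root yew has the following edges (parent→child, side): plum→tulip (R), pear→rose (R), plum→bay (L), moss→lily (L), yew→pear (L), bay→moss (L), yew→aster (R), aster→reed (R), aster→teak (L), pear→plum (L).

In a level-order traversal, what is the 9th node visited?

tulip

Level-order visits nodes level by level from the root, left to right within each level.
Level 0: yew
Level 1: pear, aster
Level 2: plum, rose, teak, reed
Level 3: bay, tulip
Level 4: moss
Level 5: lily
Full level-order sequence: yew, pear, aster, plum, rose, teak, reed, bay, tulip, moss, lily.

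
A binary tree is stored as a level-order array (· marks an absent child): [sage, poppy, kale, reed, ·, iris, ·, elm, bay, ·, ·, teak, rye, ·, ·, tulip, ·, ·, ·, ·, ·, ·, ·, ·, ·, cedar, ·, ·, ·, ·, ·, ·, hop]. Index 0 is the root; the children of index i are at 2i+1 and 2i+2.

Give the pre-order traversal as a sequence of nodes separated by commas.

sage, poppy, reed, elm, tulip, hop, bay, kale, iris, teak, rye, cedar

Pre-order visits the node, then its left subtree, then its right subtree.
Visit sage.
At sage: go left to poppy.
  Visit poppy.
  At poppy: go left to reed.
    Visit reed.
    At reed: go left to elm.
      Visit elm.
      At elm: go left to tulip.
        Visit tulip.
        At tulip: no left child.
        At tulip: go right to hop.
          hop is a leaf — visit hop.
      At elm: no right child.
    At reed: go right to bay.
      bay is a leaf — visit bay.
  At poppy: no right child.
At sage: go right to kale.
  Visit kale.
  At kale: go left to iris.
    Visit iris.
    At iris: go left to teak.
      teak is a leaf — visit teak.
    At iris: go right to rye.
      Visit rye.
      At rye: go left to cedar.
        cedar is a leaf — visit cedar.
      At rye: no right child.
  At kale: no right child.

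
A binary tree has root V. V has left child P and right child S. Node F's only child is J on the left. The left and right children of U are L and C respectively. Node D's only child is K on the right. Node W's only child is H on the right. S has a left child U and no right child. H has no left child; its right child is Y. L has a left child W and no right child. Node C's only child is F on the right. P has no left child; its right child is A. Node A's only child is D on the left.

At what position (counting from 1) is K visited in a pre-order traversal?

Pre-order visits the node, then its left subtree, then its right subtree.
Visit V.
At V: go left to P.
  Visit P.
  At P: no left child.
  At P: go right to A.
    Visit A.
    At A: go left to D.
      Visit D.
      At D: no left child.
      At D: go right to K.
        K is a leaf — visit K.
    At A: no right child.
At V: go right to S.
  Visit S.
  At S: go left to U.
    Visit U.
    At U: go left to L.
      Visit L.
      At L: go left to W.
        Visit W.
        At W: no left child.
        At W: go right to H.
          Visit H.
          At H: no left child.
          At H: go right to Y.
            Y is a leaf — visit Y.
      At L: no right child.
    At U: go right to C.
      Visit C.
      At C: no left child.
      At C: go right to F.
        Visit F.
        At F: go left to J.
          J is a leaf — visit J.
        At F: no right child.
  At S: no right child.
Full pre-order sequence: V, P, A, D, K, S, U, L, W, H, Y, C, F, J.

5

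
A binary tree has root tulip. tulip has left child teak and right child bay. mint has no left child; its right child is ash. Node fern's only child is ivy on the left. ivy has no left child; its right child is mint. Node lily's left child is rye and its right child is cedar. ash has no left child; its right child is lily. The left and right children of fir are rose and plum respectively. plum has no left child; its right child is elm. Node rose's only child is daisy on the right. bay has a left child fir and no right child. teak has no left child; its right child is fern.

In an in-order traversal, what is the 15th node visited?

In-order visits the left subtree, then the node, then the right subtree.
At tulip: go left to teak.
  At teak: no left child.
  Visit teak.
  At teak: go right to fern.
    At fern: go left to ivy.
      At ivy: no left child.
      Visit ivy.
      At ivy: go right to mint.
        At mint: no left child.
        Visit mint.
        At mint: go right to ash.
          At ash: no left child.
          Visit ash.
          At ash: go right to lily.
            At lily: go left to rye.
              rye is a leaf — visit rye.
            Visit lily.
            At lily: go right to cedar.
              cedar is a leaf — visit cedar.
    Visit fern.
    At fern: no right child.
Visit tulip.
At tulip: go right to bay.
  At bay: go left to fir.
    At fir: go left to rose.
      At rose: no left child.
      Visit rose.
      At rose: go right to daisy.
        daisy is a leaf — visit daisy.
    Visit fir.
    At fir: go right to plum.
      At plum: no left child.
      Visit plum.
      At plum: go right to elm.
        elm is a leaf — visit elm.
  Visit bay.
  At bay: no right child.
Full in-order sequence: teak, ivy, mint, ash, rye, lily, cedar, fern, tulip, rose, daisy, fir, plum, elm, bay.

bay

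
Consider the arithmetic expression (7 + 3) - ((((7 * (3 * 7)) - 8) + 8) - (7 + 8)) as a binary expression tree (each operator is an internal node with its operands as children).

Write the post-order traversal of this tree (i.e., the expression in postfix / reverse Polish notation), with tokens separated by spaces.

Post-order on an expression tree gives postfix notation: for each operator, emit left operand, right operand, then the operator.

7 3 + 7 3 7 * * 8 - 8 + 7 8 + - -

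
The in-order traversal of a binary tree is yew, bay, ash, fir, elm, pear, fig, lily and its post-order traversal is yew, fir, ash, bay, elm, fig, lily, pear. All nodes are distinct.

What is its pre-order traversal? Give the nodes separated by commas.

pear, elm, bay, yew, ash, fir, lily, fig

The last element of post-order is the root; it splits in-order into left and right subtrees.
Root pear: left subtree has 5 nodes {yew, bay, ash, fir, elm}, right has 2 {fig, lily}.
  Root elm: left subtree has 4 nodes {yew, bay, ash, fir}, right has 0 { }.
    Root bay: left subtree has 1 node {yew}, right has 2 {ash, fir}.
      Root ash: left subtree has 0 nodes { }, right has 1 {fir}.
  Root lily: left subtree has 1 node {fig}, right has 0 { }.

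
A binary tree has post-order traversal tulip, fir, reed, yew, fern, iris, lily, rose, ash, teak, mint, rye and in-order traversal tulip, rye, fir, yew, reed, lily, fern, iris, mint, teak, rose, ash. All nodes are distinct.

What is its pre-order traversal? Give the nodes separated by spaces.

The last element of post-order is the root; it splits in-order into left and right subtrees.
Root rye: left subtree has 1 node {tulip}, right has 10 {fir, yew, reed, lily, fern, iris, mint, teak, rose, ash}.
  Root mint: left subtree has 6 nodes {fir, yew, reed, lily, fern, iris}, right has 3 {teak, rose, ash}.
    Root lily: left subtree has 3 nodes {fir, yew, reed}, right has 2 {fern, iris}.
      Root yew: left subtree has 1 node {fir}, right has 1 {reed}.
      Root iris: left subtree has 1 node {fern}, right has 0 { }.
    Root teak: left subtree has 0 nodes { }, right has 2 {rose, ash}.
      Root ash: left subtree has 1 node {rose}, right has 0 { }.

rye tulip mint lily yew fir reed iris fern teak ash rose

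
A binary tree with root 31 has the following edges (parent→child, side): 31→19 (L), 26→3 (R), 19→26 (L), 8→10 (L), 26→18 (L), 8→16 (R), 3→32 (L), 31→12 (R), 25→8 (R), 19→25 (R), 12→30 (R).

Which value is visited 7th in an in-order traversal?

In-order visits the left subtree, then the node, then the right subtree.
At 31: go left to 19.
  At 19: go left to 26.
    At 26: go left to 18.
      18 is a leaf — visit 18.
    Visit 26.
    At 26: go right to 3.
      At 3: go left to 32.
        32 is a leaf — visit 32.
      Visit 3.
      At 3: no right child.
  Visit 19.
  At 19: go right to 25.
    At 25: no left child.
    Visit 25.
    At 25: go right to 8.
      At 8: go left to 10.
        10 is a leaf — visit 10.
      Visit 8.
      At 8: go right to 16.
        16 is a leaf — visit 16.
Visit 31.
At 31: go right to 12.
  At 12: no left child.
  Visit 12.
  At 12: go right to 30.
    30 is a leaf — visit 30.
Full in-order sequence: 18, 26, 32, 3, 19, 25, 10, 8, 16, 31, 12, 30.

10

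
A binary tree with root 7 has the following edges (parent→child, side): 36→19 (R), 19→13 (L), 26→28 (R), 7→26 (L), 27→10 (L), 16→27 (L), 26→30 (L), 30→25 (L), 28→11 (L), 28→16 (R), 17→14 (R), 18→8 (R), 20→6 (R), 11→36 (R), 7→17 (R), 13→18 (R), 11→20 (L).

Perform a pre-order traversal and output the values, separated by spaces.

7 26 30 25 28 11 20 6 36 19 13 18 8 16 27 10 17 14

Pre-order visits the node, then its left subtree, then its right subtree.
Visit 7.
At 7: go left to 26.
  Visit 26.
  At 26: go left to 30.
    Visit 30.
    At 30: go left to 25.
      25 is a leaf — visit 25.
    At 30: no right child.
  At 26: go right to 28.
    Visit 28.
    At 28: go left to 11.
      Visit 11.
      At 11: go left to 20.
        Visit 20.
        At 20: no left child.
        At 20: go right to 6.
          6 is a leaf — visit 6.
      At 11: go right to 36.
        Visit 36.
        At 36: no left child.
        At 36: go right to 19.
          Visit 19.
          At 19: go left to 13.
            Visit 13.
            At 13: no left child.
            At 13: go right to 18.
              Visit 18.
              At 18: no left child.
              At 18: go right to 8.
                8 is a leaf — visit 8.
          At 19: no right child.
    At 28: go right to 16.
      Visit 16.
      At 16: go left to 27.
        Visit 27.
        At 27: go left to 10.
          10 is a leaf — visit 10.
        At 27: no right child.
      At 16: no right child.
At 7: go right to 17.
  Visit 17.
  At 17: no left child.
  At 17: go right to 14.
    14 is a leaf — visit 14.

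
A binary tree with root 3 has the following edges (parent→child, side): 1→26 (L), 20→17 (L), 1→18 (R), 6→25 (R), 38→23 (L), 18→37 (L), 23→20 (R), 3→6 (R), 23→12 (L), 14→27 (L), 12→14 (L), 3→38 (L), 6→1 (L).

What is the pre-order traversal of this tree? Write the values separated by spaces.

3 38 23 12 14 27 20 17 6 1 26 18 37 25

Pre-order visits the node, then its left subtree, then its right subtree.
Visit 3.
At 3: go left to 38.
  Visit 38.
  At 38: go left to 23.
    Visit 23.
    At 23: go left to 12.
      Visit 12.
      At 12: go left to 14.
        Visit 14.
        At 14: go left to 27.
          27 is a leaf — visit 27.
        At 14: no right child.
      At 12: no right child.
    At 23: go right to 20.
      Visit 20.
      At 20: go left to 17.
        17 is a leaf — visit 17.
      At 20: no right child.
  At 38: no right child.
At 3: go right to 6.
  Visit 6.
  At 6: go left to 1.
    Visit 1.
    At 1: go left to 26.
      26 is a leaf — visit 26.
    At 1: go right to 18.
      Visit 18.
      At 18: go left to 37.
        37 is a leaf — visit 37.
      At 18: no right child.
  At 6: go right to 25.
    25 is a leaf — visit 25.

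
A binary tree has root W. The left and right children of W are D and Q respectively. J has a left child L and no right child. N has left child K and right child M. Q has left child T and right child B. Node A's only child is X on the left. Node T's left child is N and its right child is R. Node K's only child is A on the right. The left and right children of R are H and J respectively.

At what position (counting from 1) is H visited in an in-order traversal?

9

In-order visits the left subtree, then the node, then the right subtree.
At W: go left to D.
  D is a leaf — visit D.
Visit W.
At W: go right to Q.
  At Q: go left to T.
    At T: go left to N.
      At N: go left to K.
        At K: no left child.
        Visit K.
        At K: go right to A.
          At A: go left to X.
            X is a leaf — visit X.
          Visit A.
          At A: no right child.
      Visit N.
      At N: go right to M.
        M is a leaf — visit M.
    Visit T.
    At T: go right to R.
      At R: go left to H.
        H is a leaf — visit H.
      Visit R.
      At R: go right to J.
        At J: go left to L.
          L is a leaf — visit L.
        Visit J.
        At J: no right child.
  Visit Q.
  At Q: go right to B.
    B is a leaf — visit B.
Full in-order sequence: D, W, K, X, A, N, M, T, H, R, L, J, Q, B.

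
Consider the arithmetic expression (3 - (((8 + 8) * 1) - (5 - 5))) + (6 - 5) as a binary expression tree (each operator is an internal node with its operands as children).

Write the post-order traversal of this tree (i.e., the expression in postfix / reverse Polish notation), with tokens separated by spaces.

Post-order on an expression tree gives postfix notation: for each operator, emit left operand, right operand, then the operator.

3 8 8 + 1 * 5 5 - - - 6 5 - +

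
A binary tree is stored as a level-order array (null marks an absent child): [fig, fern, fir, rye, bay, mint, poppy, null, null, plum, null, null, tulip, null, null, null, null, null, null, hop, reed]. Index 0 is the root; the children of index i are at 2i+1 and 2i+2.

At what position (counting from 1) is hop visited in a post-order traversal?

Post-order visits the left subtree, then the right subtree, then the node.
At fig: go left to fern.
  At fern: go left to rye.
    rye is a leaf — visit rye.
  At fern: go right to bay.
    At bay: go left to plum.
      At plum: go left to hop.
        hop is a leaf — visit hop.
      At plum: go right to reed.
        reed is a leaf — visit reed.
      Visit plum.
    At bay: no right child.
    Visit bay.
  Visit fern.
At fig: go right to fir.
  At fir: go left to mint.
    At mint: no left child.
    At mint: go right to tulip.
      tulip is a leaf — visit tulip.
    Visit mint.
  At fir: go right to poppy.
    poppy is a leaf — visit poppy.
  Visit fir.
Visit fig.
Full post-order sequence: rye, hop, reed, plum, bay, fern, tulip, mint, poppy, fir, fig.

2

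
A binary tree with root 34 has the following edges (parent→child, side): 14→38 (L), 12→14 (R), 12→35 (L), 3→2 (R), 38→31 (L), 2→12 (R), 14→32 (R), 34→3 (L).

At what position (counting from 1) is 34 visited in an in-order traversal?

In-order visits the left subtree, then the node, then the right subtree.
At 34: go left to 3.
  At 3: no left child.
  Visit 3.
  At 3: go right to 2.
    At 2: no left child.
    Visit 2.
    At 2: go right to 12.
      At 12: go left to 35.
        35 is a leaf — visit 35.
      Visit 12.
      At 12: go right to 14.
        At 14: go left to 38.
          At 38: go left to 31.
            31 is a leaf — visit 31.
          Visit 38.
          At 38: no right child.
        Visit 14.
        At 14: go right to 32.
          32 is a leaf — visit 32.
Visit 34.
At 34: no right child.
Full in-order sequence: 3, 2, 35, 12, 31, 38, 14, 32, 34.

9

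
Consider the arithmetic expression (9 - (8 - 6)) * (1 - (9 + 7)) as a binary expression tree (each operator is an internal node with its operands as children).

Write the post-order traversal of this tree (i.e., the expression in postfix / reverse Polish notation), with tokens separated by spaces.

9 8 6 - - 1 9 7 + - *

Post-order on an expression tree gives postfix notation: for each operator, emit left operand, right operand, then the operator.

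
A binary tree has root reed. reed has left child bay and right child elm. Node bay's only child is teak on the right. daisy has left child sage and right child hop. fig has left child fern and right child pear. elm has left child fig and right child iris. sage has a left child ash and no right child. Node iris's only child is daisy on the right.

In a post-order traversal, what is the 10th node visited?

iris

Post-order visits the left subtree, then the right subtree, then the node.
At reed: go left to bay.
  At bay: no left child.
  At bay: go right to teak.
    teak is a leaf — visit teak.
  Visit bay.
At reed: go right to elm.
  At elm: go left to fig.
    At fig: go left to fern.
      fern is a leaf — visit fern.
    At fig: go right to pear.
      pear is a leaf — visit pear.
    Visit fig.
  At elm: go right to iris.
    At iris: no left child.
    At iris: go right to daisy.
      At daisy: go left to sage.
        At sage: go left to ash.
          ash is a leaf — visit ash.
        At sage: no right child.
        Visit sage.
      At daisy: go right to hop.
        hop is a leaf — visit hop.
      Visit daisy.
    Visit iris.
  Visit elm.
Visit reed.
Full post-order sequence: teak, bay, fern, pear, fig, ash, sage, hop, daisy, iris, elm, reed.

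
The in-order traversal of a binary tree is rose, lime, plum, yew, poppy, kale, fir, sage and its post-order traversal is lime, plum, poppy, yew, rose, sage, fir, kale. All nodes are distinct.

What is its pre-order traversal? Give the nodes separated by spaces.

kale rose yew plum lime poppy fir sage

The last element of post-order is the root; it splits in-order into left and right subtrees.
Root kale: left subtree has 5 nodes {rose, lime, plum, yew, poppy}, right has 2 {fir, sage}.
  Root rose: left subtree has 0 nodes { }, right has 4 {lime, plum, yew, poppy}.
    Root yew: left subtree has 2 nodes {lime, plum}, right has 1 {poppy}.
      Root plum: left subtree has 1 node {lime}, right has 0 { }.
  Root fir: left subtree has 0 nodes { }, right has 1 {sage}.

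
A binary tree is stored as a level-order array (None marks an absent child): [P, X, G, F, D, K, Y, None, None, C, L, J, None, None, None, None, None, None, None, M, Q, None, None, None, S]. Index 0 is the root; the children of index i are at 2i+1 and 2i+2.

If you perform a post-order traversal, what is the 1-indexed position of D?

6

Post-order visits the left subtree, then the right subtree, then the node.
At P: go left to X.
  At X: go left to F.
    F is a leaf — visit F.
  At X: go right to D.
    At D: go left to C.
      At C: go left to M.
        M is a leaf — visit M.
      At C: go right to Q.
        Q is a leaf — visit Q.
      Visit C.
    At D: go right to L.
      L is a leaf — visit L.
    Visit D.
  Visit X.
At P: go right to G.
  At G: go left to K.
    At K: go left to J.
      At J: no left child.
      At J: go right to S.
        S is a leaf — visit S.
      Visit J.
    At K: no right child.
    Visit K.
  At G: go right to Y.
    Y is a leaf — visit Y.
  Visit G.
Visit P.
Full post-order sequence: F, M, Q, C, L, D, X, S, J, K, Y, G, P.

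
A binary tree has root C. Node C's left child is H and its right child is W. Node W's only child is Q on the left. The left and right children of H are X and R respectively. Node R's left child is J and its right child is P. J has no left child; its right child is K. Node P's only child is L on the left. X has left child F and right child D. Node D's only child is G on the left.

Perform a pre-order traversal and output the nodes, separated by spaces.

C H X F D G R J K P L W Q

Pre-order visits the node, then its left subtree, then its right subtree.
Visit C.
At C: go left to H.
  Visit H.
  At H: go left to X.
    Visit X.
    At X: go left to F.
      F is a leaf — visit F.
    At X: go right to D.
      Visit D.
      At D: go left to G.
        G is a leaf — visit G.
      At D: no right child.
  At H: go right to R.
    Visit R.
    At R: go left to J.
      Visit J.
      At J: no left child.
      At J: go right to K.
        K is a leaf — visit K.
    At R: go right to P.
      Visit P.
      At P: go left to L.
        L is a leaf — visit L.
      At P: no right child.
At C: go right to W.
  Visit W.
  At W: go left to Q.
    Q is a leaf — visit Q.
  At W: no right child.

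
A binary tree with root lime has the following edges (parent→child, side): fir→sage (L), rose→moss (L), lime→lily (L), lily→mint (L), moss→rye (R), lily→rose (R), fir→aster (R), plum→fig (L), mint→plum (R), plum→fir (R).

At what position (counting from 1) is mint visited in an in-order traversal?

1

In-order visits the left subtree, then the node, then the right subtree.
At lime: go left to lily.
  At lily: go left to mint.
    At mint: no left child.
    Visit mint.
    At mint: go right to plum.
      At plum: go left to fig.
        fig is a leaf — visit fig.
      Visit plum.
      At plum: go right to fir.
        At fir: go left to sage.
          sage is a leaf — visit sage.
        Visit fir.
        At fir: go right to aster.
          aster is a leaf — visit aster.
  Visit lily.
  At lily: go right to rose.
    At rose: go left to moss.
      At moss: no left child.
      Visit moss.
      At moss: go right to rye.
        rye is a leaf — visit rye.
    Visit rose.
    At rose: no right child.
Visit lime.
At lime: no right child.
Full in-order sequence: mint, fig, plum, sage, fir, aster, lily, moss, rye, rose, lime.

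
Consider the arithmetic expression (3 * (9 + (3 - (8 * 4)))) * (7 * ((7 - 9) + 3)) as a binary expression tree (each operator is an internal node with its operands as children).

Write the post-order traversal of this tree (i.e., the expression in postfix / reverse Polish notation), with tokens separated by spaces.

Post-order on an expression tree gives postfix notation: for each operator, emit left operand, right operand, then the operator.

3 9 3 8 4 * - + * 7 7 9 - 3 + * *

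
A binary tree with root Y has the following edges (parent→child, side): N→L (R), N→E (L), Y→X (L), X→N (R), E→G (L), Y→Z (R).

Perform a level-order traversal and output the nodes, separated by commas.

Level-order visits nodes level by level from the root, left to right within each level.
Level 0: Y
Level 1: X, Z
Level 2: N
Level 3: E, L
Level 4: G

Y, X, Z, N, E, L, G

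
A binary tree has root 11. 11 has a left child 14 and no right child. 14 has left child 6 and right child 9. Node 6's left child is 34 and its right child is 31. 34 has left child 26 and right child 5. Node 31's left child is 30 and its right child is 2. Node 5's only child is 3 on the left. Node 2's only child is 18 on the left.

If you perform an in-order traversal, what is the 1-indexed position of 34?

2

In-order visits the left subtree, then the node, then the right subtree.
At 11: go left to 14.
  At 14: go left to 6.
    At 6: go left to 34.
      At 34: go left to 26.
        26 is a leaf — visit 26.
      Visit 34.
      At 34: go right to 5.
        At 5: go left to 3.
          3 is a leaf — visit 3.
        Visit 5.
        At 5: no right child.
    Visit 6.
    At 6: go right to 31.
      At 31: go left to 30.
        30 is a leaf — visit 30.
      Visit 31.
      At 31: go right to 2.
        At 2: go left to 18.
          18 is a leaf — visit 18.
        Visit 2.
        At 2: no right child.
  Visit 14.
  At 14: go right to 9.
    9 is a leaf — visit 9.
Visit 11.
At 11: no right child.
Full in-order sequence: 26, 34, 3, 5, 6, 30, 31, 18, 2, 14, 9, 11.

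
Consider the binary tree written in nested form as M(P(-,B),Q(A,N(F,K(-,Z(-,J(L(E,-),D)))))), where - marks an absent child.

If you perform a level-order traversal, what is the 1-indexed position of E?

Level-order visits nodes level by level from the root, left to right within each level.
Level 0: M
Level 1: P, Q
Level 2: B, A, N
Level 3: F, K
Level 4: Z
Level 5: J
Level 6: L, D
Level 7: E
Full level-order sequence: M, P, Q, B, A, N, F, K, Z, J, L, D, E.

13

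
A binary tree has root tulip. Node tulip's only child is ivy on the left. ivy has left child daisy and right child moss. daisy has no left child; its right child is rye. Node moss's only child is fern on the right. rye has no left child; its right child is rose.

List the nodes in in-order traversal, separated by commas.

In-order visits the left subtree, then the node, then the right subtree.
At tulip: go left to ivy.
  At ivy: go left to daisy.
    At daisy: no left child.
    Visit daisy.
    At daisy: go right to rye.
      At rye: no left child.
      Visit rye.
      At rye: go right to rose.
        rose is a leaf — visit rose.
  Visit ivy.
  At ivy: go right to moss.
    At moss: no left child.
    Visit moss.
    At moss: go right to fern.
      fern is a leaf — visit fern.
Visit tulip.
At tulip: no right child.

daisy, rye, rose, ivy, moss, fern, tulip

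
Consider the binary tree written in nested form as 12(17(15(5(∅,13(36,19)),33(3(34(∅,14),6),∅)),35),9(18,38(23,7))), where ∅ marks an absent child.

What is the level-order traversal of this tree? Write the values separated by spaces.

12 17 9 15 35 18 38 5 33 23 7 13 3 36 19 34 6 14

Level-order visits nodes level by level from the root, left to right within each level.
Level 0: 12
Level 1: 17, 9
Level 2: 15, 35, 18, 38
Level 3: 5, 33, 23, 7
Level 4: 13, 3
Level 5: 36, 19, 34, 6
Level 6: 14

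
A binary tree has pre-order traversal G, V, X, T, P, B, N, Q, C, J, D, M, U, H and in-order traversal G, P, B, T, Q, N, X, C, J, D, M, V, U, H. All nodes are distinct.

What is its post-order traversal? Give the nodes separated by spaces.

B P Q N T M D J C X H U V G

The first element of pre-order is the root; it splits in-order into left and right subtrees.
Root G: left subtree has 0 nodes { }, right has 13 {P, B, T, Q, N, X, C, J, D, M, V, U, H}.
  Root V: left subtree has 10 nodes {P, B, T, Q, N, X, C, J, D, M}, right has 2 {U, H}.
    Root X: left subtree has 5 nodes {P, B, T, Q, N}, right has 4 {C, J, D, M}.
      Root T: left subtree has 2 nodes {P, B}, right has 2 {Q, N}.
        Root P: left subtree has 0 nodes { }, right has 1 {B}.
        Root N: left subtree has 1 node {Q}, right has 0 { }.
      Root C: left subtree has 0 nodes { }, right has 3 {J, D, M}.
        Root J: left subtree has 0 nodes { }, right has 2 {D, M}.
          Root D: left subtree has 0 nodes { }, right has 1 {M}.
    Root U: left subtree has 0 nodes { }, right has 1 {H}.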